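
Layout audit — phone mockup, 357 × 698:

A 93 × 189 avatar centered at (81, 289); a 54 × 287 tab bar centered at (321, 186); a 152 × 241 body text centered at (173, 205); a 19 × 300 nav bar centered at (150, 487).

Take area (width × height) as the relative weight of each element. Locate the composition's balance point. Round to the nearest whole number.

Areas → weights: avatar 93·189 = 17577, tab bar 54·287 = 15498, body text 152·241 = 36632, nav bar 19·300 = 5700; Σw = 75407.
x: (17577·81 + 15498·321 + 36632·173 + 5700·150) / 75407 = 13590931 / 75407 ≈ 180.23
y: (17577·289 + 15498·186 + 36632·205 + 5700·487) / 75407 = 18247841 / 75407 ≈ 241.99

(180, 242)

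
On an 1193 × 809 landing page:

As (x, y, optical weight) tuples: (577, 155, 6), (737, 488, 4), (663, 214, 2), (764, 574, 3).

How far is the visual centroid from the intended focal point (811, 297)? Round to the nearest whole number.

Weights sum to 6 + 4 + 2 + 3 = 15.
x-moment: 6·577 + 4·737 + 2·663 + 3·764 = 10028; centroid 10028/15 ≈ 668.53.
y-moment: 6·155 + 4·488 + 2·214 + 3·574 = 5032; centroid 5032/15 ≈ 335.47.
From (811, 297): dx = -142.47, dy = 38.47, so the distance is √(dx²+dy²) ≈ 147.57.

≈ 148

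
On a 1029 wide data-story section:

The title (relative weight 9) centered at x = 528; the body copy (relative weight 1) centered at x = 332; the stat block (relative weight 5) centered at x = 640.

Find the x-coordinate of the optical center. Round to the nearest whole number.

Weights sum to 9 + 1 + 5 = 15.
Σw·x = 9·528 + 1·332 + 5·640 = 8284, so x̄ = 8284/15 ≈ 552.27.

x ≈ 552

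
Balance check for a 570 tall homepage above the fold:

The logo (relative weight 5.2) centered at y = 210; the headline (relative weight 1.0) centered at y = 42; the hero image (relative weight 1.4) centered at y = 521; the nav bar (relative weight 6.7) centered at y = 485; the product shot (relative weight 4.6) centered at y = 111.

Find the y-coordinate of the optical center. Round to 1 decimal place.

Σw = 5.2 + 1.0 + 1.4 + 6.7 + 4.6 = 18.9.
Σw·y = 5.2·210 + 1.0·42 + 1.4·521 + 6.7·485 + 4.6·111 = 5623.5, so ȳ = 5623.5/18.9 ≈ 297.54.

y ≈ 297.5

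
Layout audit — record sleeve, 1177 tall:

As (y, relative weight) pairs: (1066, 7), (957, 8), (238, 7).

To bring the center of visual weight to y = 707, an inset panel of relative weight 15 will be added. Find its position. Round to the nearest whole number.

After adding the inset panel, total weight = 7 + 8 + 7 + 15 = 37.
Along y: (16784 + 15·y) / 37 = 707 (existing moment 7·1066 + 8·957 + 7·238 = 16784) ⇒ y = (26159 − 16784) / 15 ≈ 625.00.

y ≈ 625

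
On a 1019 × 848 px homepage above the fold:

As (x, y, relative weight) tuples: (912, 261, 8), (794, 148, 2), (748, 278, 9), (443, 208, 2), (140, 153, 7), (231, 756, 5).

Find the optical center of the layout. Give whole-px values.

Total weight = 8 + 2 + 9 + 2 + 7 + 5 = 33.
x: moment 18637 / weight 33 ≈ 564.76
y: moment 10153 / weight 33 ≈ 307.67

(565, 308)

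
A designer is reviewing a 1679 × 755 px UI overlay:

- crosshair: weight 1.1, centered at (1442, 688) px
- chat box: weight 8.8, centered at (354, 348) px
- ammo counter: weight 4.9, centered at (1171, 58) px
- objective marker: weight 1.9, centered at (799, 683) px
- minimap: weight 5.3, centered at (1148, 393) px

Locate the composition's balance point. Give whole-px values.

(820, 340)

Σw = 1.1 + 8.8 + 4.9 + 1.9 + 5.3 = 22.0.
x: (1.1·1442 + 8.8·354 + 4.9·1171 + 1.9·799 + 5.3·1148) / 22.0 = 18041.8 / 22.0 ≈ 820.08
y: (1.1·688 + 8.8·348 + 4.9·58 + 1.9·683 + 5.3·393) / 22.0 = 7484.0 / 22.0 ≈ 340.18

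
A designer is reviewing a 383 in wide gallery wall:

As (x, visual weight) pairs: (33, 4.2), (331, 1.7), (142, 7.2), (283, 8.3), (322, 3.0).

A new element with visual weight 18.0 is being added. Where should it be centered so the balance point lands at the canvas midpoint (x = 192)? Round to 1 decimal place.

x ≈ 172.3

With the new element, Σw becomes 4.2 + 1.7 + 7.2 + 8.3 + 3.0 + 18.0 = 42.4.
x: need Σw·x = 42.4·192 = 8140.8. Existing = 4.2·33 + 1.7·331 + 7.2·142 + 8.3·283 + 3.0·322 = 5038.6. Remainder 3102.2 / 18.0 ≈ 172.34.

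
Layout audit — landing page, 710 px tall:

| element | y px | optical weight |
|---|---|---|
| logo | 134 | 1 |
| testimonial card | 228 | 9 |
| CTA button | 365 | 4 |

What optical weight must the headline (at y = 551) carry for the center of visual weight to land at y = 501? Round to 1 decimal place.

w ≈ 67.4

Fixed elements: Σw = 1 + 9 + 4 = 14, Σw·y = 1·134 + 9·228 + 4·365 = 3646.
Balance at y = 501 requires (3646 + w·551) / (14 + w) = 501.
Solving: w = (501·14 − 3646) / (551 − 501) = 3368 / 50 ≈ 67.36.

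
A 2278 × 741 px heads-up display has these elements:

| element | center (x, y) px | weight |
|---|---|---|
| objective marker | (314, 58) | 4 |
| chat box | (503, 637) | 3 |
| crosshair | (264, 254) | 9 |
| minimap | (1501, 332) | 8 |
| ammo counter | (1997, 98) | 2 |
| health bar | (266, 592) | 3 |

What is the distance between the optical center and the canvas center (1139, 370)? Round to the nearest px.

Total weight = 4 + 3 + 9 + 8 + 2 + 3 = 29.
x: moment 21941 / weight 29 ≈ 756.59
Σw·y = 9057; ȳ = 9057/29 ≈ 312.31.
Offset from (1139, 370): Δx ≈ -382.41, Δy ≈ -57.69; distance = √(Δx² + Δy²) ≈ 386.74.

≈ 387 px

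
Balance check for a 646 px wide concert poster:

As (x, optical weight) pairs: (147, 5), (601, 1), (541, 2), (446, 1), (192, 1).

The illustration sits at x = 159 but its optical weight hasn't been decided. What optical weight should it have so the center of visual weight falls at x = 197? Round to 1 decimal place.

Known weights sum to 5 + 1 + 2 + 1 + 1 = 10; their moment is 5·147 + 1·601 + 2·541 + 1·446 + 1·192 = 3056.
For the centroid to hit 197: (3056 + w·159) / (10 + w) = 197.
Rearranging, w·(159 − 197) = 197·10 − 3056 = -1086, so w ≈ -1086/-38 = 28.58.

w ≈ 28.6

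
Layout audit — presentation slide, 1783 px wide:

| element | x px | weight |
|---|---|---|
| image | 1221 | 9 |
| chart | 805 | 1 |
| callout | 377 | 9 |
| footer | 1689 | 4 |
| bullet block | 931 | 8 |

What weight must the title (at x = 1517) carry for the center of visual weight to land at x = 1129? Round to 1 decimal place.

w ≈ 14.5

Existing Σw = 31 (9 + 1 + 9 + 4 + 8); existing moment 9·1221 + 1·805 + 9·377 + 4·1689 + 8·931 = 29391.
Balance at x = 1129 requires (29391 + w·1517) / (31 + w) = 1129.
Solving: w = (1129·31 − 29391) / (1517 − 1129) = 5608 / 388 ≈ 14.45.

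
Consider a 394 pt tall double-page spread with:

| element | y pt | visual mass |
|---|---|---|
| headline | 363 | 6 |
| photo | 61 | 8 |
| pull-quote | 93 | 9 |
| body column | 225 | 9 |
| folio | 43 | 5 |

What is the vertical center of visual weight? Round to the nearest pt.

y ≈ 155

Weights sum to 6 + 8 + 9 + 9 + 5 = 37.
y: (6·363 + 8·61 + 9·93 + 9·225 + 5·43) / 37 = 5743 / 37 ≈ 155.22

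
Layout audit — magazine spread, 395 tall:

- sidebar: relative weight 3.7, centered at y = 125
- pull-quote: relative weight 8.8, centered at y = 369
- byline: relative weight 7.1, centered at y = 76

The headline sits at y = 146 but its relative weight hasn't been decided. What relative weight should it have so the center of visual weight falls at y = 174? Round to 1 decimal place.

Existing Σw = 19.6 (3.7 + 8.8 + 7.1); existing moment 3.7·125 + 8.8·369 + 7.1·76 = 4249.3.
Balance at y = 174 requires (4249.3 + w·146) / (19.6 + w) = 174.
Rearranging, w·(146 − 174) = 174·19.6 − 4249.3 = -838.9, so w ≈ -838.9/-28 = 29.96.

w ≈ 30.0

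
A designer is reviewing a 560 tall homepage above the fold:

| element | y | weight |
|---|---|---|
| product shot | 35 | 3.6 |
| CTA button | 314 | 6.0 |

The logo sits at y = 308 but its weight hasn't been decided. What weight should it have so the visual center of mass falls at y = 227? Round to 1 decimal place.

w ≈ 2.1

Fixed elements: Σw = 3.6 + 6.0 = 9.6, Σw·y = 3.6·35 + 6.0·314 = 2010.0.
Set Σw·y/Σw = 227: (2010.0 + 308w) = 227·(9.6 + w).
Solving: w = (227·9.6 − 2010.0) / (308 − 227) = 169.2 / 81 ≈ 2.09.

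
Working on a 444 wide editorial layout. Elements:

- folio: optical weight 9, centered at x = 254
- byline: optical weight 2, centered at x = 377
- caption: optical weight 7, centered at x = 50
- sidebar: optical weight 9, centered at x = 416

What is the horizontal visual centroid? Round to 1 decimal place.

x ≈ 264.2

Weights sum to 9 + 2 + 7 + 9 = 27.
x-moment: 9·254 + 2·377 + 7·50 + 9·416 = 7134; centroid 7134/27 ≈ 264.22.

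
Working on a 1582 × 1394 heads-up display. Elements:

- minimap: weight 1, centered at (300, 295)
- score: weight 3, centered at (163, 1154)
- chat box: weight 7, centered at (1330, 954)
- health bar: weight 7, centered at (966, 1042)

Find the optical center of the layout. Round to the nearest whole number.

Σw = 1 + 3 + 7 + 7 = 18.
x: (1·300 + 3·163 + 7·1330 + 7·966) / 18 = 16861 / 18 ≈ 936.72
y: (1·295 + 3·1154 + 7·954 + 7·1042) / 18 = 17729 / 18 ≈ 984.94

(937, 985)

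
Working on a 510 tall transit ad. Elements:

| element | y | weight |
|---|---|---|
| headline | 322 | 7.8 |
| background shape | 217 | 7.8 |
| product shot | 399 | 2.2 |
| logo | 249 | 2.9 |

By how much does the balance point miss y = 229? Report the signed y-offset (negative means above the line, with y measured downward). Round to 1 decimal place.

≈ 51.4

Σw = 7.8 + 7.8 + 2.2 + 2.9 = 20.7.
Σw·y = 7.8·322 + 7.8·217 + 2.2·399 + 2.9·249 = 5804.1, so ȳ = 5804.1/20.7 ≈ 280.39.
Against y = 229, that's 280.39 − 229 = 51.39.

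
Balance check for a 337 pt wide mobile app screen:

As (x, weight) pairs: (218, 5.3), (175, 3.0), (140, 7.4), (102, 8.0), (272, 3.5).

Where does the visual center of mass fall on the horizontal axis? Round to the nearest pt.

x ≈ 165

Total weight = 5.3 + 3.0 + 7.4 + 8.0 + 3.5 = 27.2.
Σw·x = 5.3·218 + 3.0·175 + 7.4·140 + 8.0·102 + 3.5·272 = 4484.4, so x̄ = 4484.4/27.2 ≈ 164.87.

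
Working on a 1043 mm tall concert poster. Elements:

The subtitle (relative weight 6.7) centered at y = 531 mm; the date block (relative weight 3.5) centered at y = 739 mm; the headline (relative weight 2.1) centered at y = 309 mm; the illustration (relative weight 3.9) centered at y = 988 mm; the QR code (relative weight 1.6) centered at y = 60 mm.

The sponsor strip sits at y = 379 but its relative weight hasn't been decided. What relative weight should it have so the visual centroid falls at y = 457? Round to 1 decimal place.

w ≈ 33.4

Known weights sum to 6.7 + 3.5 + 2.1 + 3.9 + 1.6 = 17.8; their moment is 6.7·531 + 3.5·739 + 2.1·309 + 3.9·988 + 1.6·60 = 10742.3.
Set Σw·y/Σw = 457: (10742.3 + 379w) = 457·(17.8 + w).
Rearranging, w·(379 − 457) = 457·17.8 − 10742.3 = -2607.7, so w ≈ -2607.7/-78 = 33.43.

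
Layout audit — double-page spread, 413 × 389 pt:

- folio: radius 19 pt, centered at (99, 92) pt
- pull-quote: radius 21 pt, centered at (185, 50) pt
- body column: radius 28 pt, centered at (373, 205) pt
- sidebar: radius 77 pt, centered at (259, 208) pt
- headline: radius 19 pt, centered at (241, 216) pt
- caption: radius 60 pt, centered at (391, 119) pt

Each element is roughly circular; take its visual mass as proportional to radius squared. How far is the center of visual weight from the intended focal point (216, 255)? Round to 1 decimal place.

r² weights: folio 19² = 361, pull-quote 21² = 441, body column 28² = 784, sidebar 77² = 5929, headline 19² = 361, caption 60² = 3600. Total = 11476.
x-moment: 361·99 + 441·185 + 784·373 + 5929·259 + 361·241 + 3600·391 = 3439968; centroid 3439968/11476 ≈ 299.75.
y-moment: 361·92 + 441·50 + 784·205 + 5929·208 + 361·216 + 3600·119 = 1955590; centroid 1955590/11476 ≈ 170.41.
Offset from (216, 255): Δx ≈ 83.75, Δy ≈ -84.59; distance = √(Δx² + Δy²) ≈ 119.04.

≈ 119.0 pt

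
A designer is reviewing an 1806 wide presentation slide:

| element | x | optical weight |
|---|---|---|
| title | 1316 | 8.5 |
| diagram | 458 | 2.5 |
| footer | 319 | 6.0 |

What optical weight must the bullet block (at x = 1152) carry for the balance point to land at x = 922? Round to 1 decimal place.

w ≈ 6.2

Known weights sum to 8.5 + 2.5 + 6.0 = 17.0; their moment is 8.5·1316 + 2.5·458 + 6.0·319 = 14245.0.
Balance at x = 922 requires (14245.0 + w·1152) / (17.0 + w) = 922.
Solving: w = (922·17.0 − 14245.0) / (1152 − 922) = 1429.0 / 230 ≈ 6.21.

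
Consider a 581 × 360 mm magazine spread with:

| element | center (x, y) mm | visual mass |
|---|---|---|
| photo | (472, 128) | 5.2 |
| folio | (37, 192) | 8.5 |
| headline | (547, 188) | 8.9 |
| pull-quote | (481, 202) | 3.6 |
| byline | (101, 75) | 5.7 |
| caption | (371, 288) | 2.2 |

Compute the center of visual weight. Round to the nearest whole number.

Σw = 5.2 + 8.5 + 8.9 + 3.6 + 5.7 + 2.2 = 34.1.
Σw·x = 10760.7; x̄ = 10760.7/34.1 ≈ 315.56.
Σw·y = 5759.1; ȳ = 5759.1/34.1 ≈ 168.89.

(316, 169)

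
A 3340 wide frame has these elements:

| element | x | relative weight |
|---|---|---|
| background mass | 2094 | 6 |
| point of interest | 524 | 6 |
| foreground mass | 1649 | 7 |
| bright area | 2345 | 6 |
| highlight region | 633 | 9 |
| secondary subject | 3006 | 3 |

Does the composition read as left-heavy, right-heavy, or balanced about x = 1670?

Total weight = 6 + 6 + 7 + 6 + 9 + 3 = 37.
Σw·x = 6·2094 + 6·524 + 7·1649 + 6·2345 + 9·633 + 3·3006 = 56036, so x̄ = 56036/37 ≈ 1514.49.
1514.5 lies left of the midline 1670, so the layout is left-heavy.

left-heavy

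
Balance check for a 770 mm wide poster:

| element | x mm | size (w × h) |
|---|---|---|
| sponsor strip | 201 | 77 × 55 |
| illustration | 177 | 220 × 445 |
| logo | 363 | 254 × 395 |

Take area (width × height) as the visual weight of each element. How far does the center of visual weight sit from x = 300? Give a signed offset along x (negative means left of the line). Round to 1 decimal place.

Areas: sponsor strip 77·55 = 4235, illustration 220·445 = 97900, logo 254·395 = 100330. Total weight = 202465.
x-moment: 4235·201 + 97900·177 + 100330·363 = 54599325; centroid 54599325/202465 ≈ 269.67.
Against x = 300, that's 269.67 − 300 = -30.33.

≈ -30.3 mm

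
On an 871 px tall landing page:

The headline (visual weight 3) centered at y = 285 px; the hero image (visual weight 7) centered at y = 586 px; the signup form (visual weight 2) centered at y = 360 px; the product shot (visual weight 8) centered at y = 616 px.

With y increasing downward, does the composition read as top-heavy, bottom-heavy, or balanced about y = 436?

bottom-heavy

Σw = 3 + 7 + 2 + 8 = 20.
y: (3·285 + 7·586 + 2·360 + 8·616) / 20 = 10605 / 20 ≈ 530.25
Since 530.2 is below (larger y than) 436, the composition reads bottom-heavy.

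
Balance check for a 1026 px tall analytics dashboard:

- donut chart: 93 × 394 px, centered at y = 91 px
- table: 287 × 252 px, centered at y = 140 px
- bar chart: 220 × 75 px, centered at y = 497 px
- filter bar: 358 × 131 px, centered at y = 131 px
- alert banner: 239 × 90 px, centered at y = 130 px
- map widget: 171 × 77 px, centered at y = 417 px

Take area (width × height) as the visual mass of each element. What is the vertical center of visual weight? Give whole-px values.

y ≈ 174

Taking area as weight: donut chart 93·394 = 36642, table 287·252 = 72324, bar chart 220·75 = 16500, filter bar 358·131 = 46898, alert banner 239·90 = 21510, map widget 171·77 = 13167. Sum 207041.
y: moment 36090859 / weight 207041 ≈ 174.32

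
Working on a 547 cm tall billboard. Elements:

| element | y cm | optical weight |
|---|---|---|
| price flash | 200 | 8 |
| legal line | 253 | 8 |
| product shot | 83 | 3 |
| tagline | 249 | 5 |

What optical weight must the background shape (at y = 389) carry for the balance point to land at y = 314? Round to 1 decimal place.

Fixed elements: Σw = 8 + 8 + 3 + 5 = 24, Σw·y = 8·200 + 8·253 + 3·83 + 5·249 = 5118.
Balance at y = 314 requires (5118 + w·389) / (24 + w) = 314.
So w = (314·24 − 5118)/(389 − 314) = 2418/75 ≈ 32.24.

w ≈ 32.2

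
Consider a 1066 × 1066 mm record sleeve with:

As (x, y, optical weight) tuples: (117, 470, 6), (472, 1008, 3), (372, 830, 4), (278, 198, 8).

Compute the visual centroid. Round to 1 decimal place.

Σw = 6 + 3 + 4 + 8 = 21.
x: (6·117 + 3·472 + 4·372 + 8·278) / 21 = 5830 / 21 ≈ 277.62
y: (6·470 + 3·1008 + 4·830 + 8·198) / 21 = 10748 / 21 ≈ 511.81

(277.6, 511.8)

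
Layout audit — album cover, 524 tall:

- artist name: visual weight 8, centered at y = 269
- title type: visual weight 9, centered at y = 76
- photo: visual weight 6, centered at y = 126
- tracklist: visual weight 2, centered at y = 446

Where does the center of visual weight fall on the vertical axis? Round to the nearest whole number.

y ≈ 179

Weights sum to 8 + 9 + 6 + 2 = 25.
y: (8·269 + 9·76 + 6·126 + 2·446) / 25 = 4484 / 25 ≈ 179.36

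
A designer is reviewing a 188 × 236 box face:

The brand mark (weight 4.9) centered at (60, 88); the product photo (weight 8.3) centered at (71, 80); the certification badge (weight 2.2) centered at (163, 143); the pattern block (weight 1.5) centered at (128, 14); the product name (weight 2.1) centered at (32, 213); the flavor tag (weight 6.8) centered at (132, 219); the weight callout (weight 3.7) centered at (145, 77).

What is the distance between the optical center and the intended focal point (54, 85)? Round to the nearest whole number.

≈ 60

Weights sum to 4.9 + 8.3 + 2.2 + 1.5 + 2.1 + 6.8 + 3.7 = 29.5.
x-moment: 4.9·60 + 8.3·71 + 2.2·163 + 1.5·128 + 2.1·32 + 6.8·132 + 3.7·145 = 2935.2; centroid 2935.2/29.5 ≈ 99.50.
y-moment: 4.9·88 + 8.3·80 + 2.2·143 + 1.5·14 + 2.1·213 + 6.8·219 + 3.7·77 = 3652.2; centroid 3652.2/29.5 ≈ 123.80.
Relative to (54, 85): Δ = (45.50, 38.80); |Δ| = √(45.50² + 38.80²) ≈ 59.80.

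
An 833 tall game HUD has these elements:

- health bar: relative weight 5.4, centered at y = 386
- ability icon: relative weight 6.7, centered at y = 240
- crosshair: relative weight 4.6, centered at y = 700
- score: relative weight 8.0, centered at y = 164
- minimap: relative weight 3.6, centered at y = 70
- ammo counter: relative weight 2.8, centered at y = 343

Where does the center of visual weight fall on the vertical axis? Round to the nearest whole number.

Total weight = 5.4 + 6.7 + 4.6 + 8.0 + 3.6 + 2.8 = 31.1.
Σw·y = 9436.8; ȳ = 9436.8/31.1 ≈ 303.43.

y ≈ 303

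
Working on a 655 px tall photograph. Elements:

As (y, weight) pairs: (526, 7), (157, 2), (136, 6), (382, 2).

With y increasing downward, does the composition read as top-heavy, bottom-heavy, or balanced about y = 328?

Σw = 7 + 2 + 6 + 2 = 17.
Σw·y = 7·526 + 2·157 + 6·136 + 2·382 = 5576, so ȳ = 5576/17 ≈ 328.00.
The centroid 328.00 matches the midline at 328, so the layout is balanced.

balanced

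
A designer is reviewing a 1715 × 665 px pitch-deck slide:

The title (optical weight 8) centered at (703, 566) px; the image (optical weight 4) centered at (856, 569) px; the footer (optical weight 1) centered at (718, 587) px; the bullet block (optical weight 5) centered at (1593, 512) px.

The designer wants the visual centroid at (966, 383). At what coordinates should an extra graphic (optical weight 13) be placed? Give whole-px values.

(940, 148)

After adding the extra graphic, total weight = 8 + 4 + 1 + 5 + 13 = 31.
x: target moment 31×966 = 29946; current 8·703 + 4·856 + 1·718 + 5·1593 = 17731; the extra graphic supplies 12215, so x = 12215/13 ≈ 939.62.
y: target moment 31×383 = 11873; current 8·566 + 4·569 + 1·587 + 5·512 = 9951; the extra graphic supplies 1922, so y = 1922/13 ≈ 147.85.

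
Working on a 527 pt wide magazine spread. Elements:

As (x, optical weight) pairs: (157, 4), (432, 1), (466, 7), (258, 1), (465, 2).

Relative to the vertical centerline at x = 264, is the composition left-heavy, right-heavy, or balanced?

Σw = 4 + 1 + 7 + 1 + 2 = 15.
x: (4·157 + 1·432 + 7·466 + 1·258 + 2·465) / 15 = 5510 / 15 ≈ 367.33
367.3 vs midline 264 → right-heavy.

right-heavy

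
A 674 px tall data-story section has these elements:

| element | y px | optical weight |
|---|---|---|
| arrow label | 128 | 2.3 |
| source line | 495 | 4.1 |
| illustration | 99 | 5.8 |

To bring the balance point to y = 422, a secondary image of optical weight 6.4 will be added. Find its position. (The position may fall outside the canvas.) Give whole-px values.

y ≈ 774

After adding the secondary image, total weight = 2.3 + 4.1 + 5.8 + 6.4 = 18.6.
y: need Σw·y = 18.6·422 = 7849.2. Existing = 2.3·128 + 4.1·495 + 5.8·99 = 2898.1. Remainder 4951.1 / 6.4 ≈ 773.61.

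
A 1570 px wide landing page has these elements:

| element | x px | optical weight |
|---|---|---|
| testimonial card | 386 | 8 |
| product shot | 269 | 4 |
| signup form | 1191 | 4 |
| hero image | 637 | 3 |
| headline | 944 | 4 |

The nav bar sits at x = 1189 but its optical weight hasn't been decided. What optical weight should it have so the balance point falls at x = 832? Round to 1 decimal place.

Existing Σw = 23 (8 + 4 + 4 + 3 + 4); existing moment 8·386 + 4·269 + 4·1191 + 3·637 + 4·944 = 14615.
Set Σw·x/Σw = 832: (14615 + 1189w) = 832·(23 + w).
Rearranging, w·(1189 − 832) = 832·23 − 14615 = 4521, so w ≈ 4521/357 = 12.66.

w ≈ 12.7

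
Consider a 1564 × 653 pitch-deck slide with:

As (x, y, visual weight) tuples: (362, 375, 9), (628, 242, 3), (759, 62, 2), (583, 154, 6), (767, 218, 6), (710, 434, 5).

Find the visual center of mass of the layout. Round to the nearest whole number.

Σw = 9 + 3 + 2 + 6 + 6 + 5 = 31.
Σw·x = 9·362 + 3·628 + 2·759 + 6·583 + 6·767 + 5·710 = 18310, so x̄ = 18310/31 ≈ 590.65.
Σw·y = 9·375 + 3·242 + 2·62 + 6·154 + 6·218 + 5·434 = 8627, so ȳ = 8627/31 ≈ 278.29.

(591, 278)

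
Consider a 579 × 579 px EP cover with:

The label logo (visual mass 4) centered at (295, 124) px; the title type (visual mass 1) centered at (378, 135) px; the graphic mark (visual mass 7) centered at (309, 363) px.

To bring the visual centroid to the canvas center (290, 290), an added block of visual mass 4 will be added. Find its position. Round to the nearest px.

(230, 367)

New total weight: (4 + 1 + 7) + 4 = 16.
x: target moment 16×290 = 4640; current 4·295 + 1·378 + 7·309 = 3721; the added block supplies 919, so x = 919/4 ≈ 229.75.
y: target moment 16×290 = 4640; current 4·124 + 1·135 + 7·363 = 3172; the added block supplies 1468, so y = 1468/4 ≈ 367.00.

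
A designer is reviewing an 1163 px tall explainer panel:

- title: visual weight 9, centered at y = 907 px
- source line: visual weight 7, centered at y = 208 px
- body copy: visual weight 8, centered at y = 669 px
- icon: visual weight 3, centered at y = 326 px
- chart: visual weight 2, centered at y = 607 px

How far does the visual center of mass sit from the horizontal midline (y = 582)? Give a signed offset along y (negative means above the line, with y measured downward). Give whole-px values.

Total weight = 9 + 7 + 8 + 3 + 2 = 29.
y-moment: 9·907 + 7·208 + 8·669 + 3·326 + 2·607 = 17163; centroid 17163/29 ≈ 591.83.
Against y = 582, that's 591.83 − 582 = 9.83.

≈ 10 px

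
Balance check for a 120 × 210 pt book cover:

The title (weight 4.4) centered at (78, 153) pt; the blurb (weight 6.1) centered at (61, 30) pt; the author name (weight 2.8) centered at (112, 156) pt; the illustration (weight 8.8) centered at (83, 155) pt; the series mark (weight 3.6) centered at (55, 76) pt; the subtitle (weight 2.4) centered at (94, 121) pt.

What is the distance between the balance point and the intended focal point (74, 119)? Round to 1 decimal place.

≈ 5.7 pt

Σw = 4.4 + 6.1 + 2.8 + 8.8 + 3.6 + 2.4 = 28.1.
x-moment: 4.4·78 + 6.1·61 + 2.8·112 + 8.8·83 + 3.6·55 + 2.4·94 = 2182.9; centroid 2182.9/28.1 ≈ 77.68.
y-moment: 4.4·153 + 6.1·30 + 2.8·156 + 8.8·155 + 3.6·76 + 2.4·121 = 3221.0; centroid 3221.0/28.1 ≈ 114.63.
Relative to (74, 119): Δ = (3.68, -4.37); |Δ| = √(3.68² + -4.37²) ≈ 5.72.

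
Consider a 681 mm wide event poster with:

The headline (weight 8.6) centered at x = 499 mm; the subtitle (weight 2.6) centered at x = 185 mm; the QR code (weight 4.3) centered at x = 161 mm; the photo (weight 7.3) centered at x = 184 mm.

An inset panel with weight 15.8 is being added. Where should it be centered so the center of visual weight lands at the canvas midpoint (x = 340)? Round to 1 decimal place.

x ≈ 399.8

New total weight: (8.6 + 2.6 + 4.3 + 7.3) + 15.8 = 38.6.
x: target moment 38.6×340 = 13124.0; current 8.6·499 + 2.6·185 + 4.3·161 + 7.3·184 = 6807.9; the inset panel supplies 6316.1, so x = 6316.1/15.8 ≈ 399.75.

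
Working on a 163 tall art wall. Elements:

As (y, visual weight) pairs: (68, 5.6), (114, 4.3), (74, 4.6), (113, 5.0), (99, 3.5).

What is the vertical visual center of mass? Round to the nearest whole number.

y ≈ 92

Weights sum to 5.6 + 4.3 + 4.6 + 5.0 + 3.5 = 23.0.
y: (5.6·68 + 4.3·114 + 4.6·74 + 5.0·113 + 3.5·99) / 23.0 = 2122.9 / 23.0 ≈ 92.30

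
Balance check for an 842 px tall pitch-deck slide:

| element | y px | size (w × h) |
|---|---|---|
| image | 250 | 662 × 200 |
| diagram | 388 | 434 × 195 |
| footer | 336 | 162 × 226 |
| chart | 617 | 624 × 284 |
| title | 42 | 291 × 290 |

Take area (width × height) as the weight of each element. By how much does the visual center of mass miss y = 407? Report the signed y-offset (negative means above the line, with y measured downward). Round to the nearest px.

≈ -36 px

Taking area as weight: image 662·200 = 132400, diagram 434·195 = 84630, footer 162·226 = 36612, chart 624·284 = 177216, title 291·290 = 84390. Sum 515248.
Σw·y = 132400·250 + 84630·388 + 36612·336 + 177216·617 + 84390·42 = 191124724, so ȳ = 191124724/515248 ≈ 370.94.
Against y = 407, that's 370.94 − 407 = -36.06.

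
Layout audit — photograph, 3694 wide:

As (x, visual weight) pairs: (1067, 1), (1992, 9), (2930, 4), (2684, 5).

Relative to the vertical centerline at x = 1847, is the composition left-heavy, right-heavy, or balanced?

Weights sum to 1 + 9 + 4 + 5 = 19.
x: (1·1067 + 9·1992 + 4·2930 + 5·2684) / 19 = 44135 / 19 ≈ 2322.89
Since 2322.9 is right of 1847, the composition reads right-heavy.

right-heavy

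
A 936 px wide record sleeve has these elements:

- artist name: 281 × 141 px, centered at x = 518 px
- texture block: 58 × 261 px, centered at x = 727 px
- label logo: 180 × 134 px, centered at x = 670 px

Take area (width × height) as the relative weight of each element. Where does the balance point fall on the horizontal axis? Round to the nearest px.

Areas: artist name 281·141 = 39621, texture block 58·261 = 15138, label logo 180·134 = 24120. Total weight = 78879.
x: (39621·518 + 15138·727 + 24120·670) / 78879 = 47689404 / 78879 ≈ 604.59

x ≈ 605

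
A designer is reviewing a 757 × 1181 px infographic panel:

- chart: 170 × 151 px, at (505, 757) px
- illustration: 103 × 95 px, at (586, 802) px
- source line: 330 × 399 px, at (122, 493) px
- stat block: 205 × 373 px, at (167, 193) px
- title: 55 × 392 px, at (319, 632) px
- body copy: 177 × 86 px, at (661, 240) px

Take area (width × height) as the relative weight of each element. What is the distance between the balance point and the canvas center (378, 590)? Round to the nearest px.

Taking area as weight: chart 170·151 = 25670, illustration 103·95 = 9785, source line 330·399 = 131670, stat block 205·373 = 76465, title 55·392 = 21560, body copy 177·86 = 15222. Sum 280372.
Σw·x = 25670·505 + 9785·586 + 131670·122 + 76465·167 + 21560·319 + 15222·661 = 64470137, so x̄ = 64470137/280372 ≈ 229.94.
Σw·y = 25670·757 + 9785·802 + 131670·493 + 76465·193 + 21560·632 + 15222·240 = 124230015, so ȳ = 124230015/280372 ≈ 443.09.
Relative to (378, 590): Δ = (-148.06, -146.91); |Δ| = √(-148.06² + -146.91²) ≈ 208.57.

≈ 209 px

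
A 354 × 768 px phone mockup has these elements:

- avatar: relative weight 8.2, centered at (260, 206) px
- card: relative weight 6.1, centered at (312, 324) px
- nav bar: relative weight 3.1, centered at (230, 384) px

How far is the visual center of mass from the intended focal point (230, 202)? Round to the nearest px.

≈ 88 px

Weights sum to 8.2 + 6.1 + 3.1 = 17.4.
x: (8.2·260 + 6.1·312 + 3.1·230) / 17.4 = 4748.2 / 17.4 ≈ 272.89
y: (8.2·206 + 6.1·324 + 3.1·384) / 17.4 = 4856.0 / 17.4 ≈ 279.08
Relative to (230, 202): Δ = (42.89, 77.08); |Δ| = √(42.89² + 77.08²) ≈ 88.21.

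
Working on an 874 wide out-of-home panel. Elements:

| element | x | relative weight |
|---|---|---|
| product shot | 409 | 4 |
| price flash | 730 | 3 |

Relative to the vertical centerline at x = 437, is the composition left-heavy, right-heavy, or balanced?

right-heavy

Total weight = 4 + 3 = 7.
x-moment: 4·409 + 3·730 = 3826; centroid 3826/7 ≈ 546.57.
546.6 vs midline 437 → right-heavy.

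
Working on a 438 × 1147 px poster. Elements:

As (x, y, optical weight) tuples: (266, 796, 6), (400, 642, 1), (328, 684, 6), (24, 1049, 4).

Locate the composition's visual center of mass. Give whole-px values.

Total weight = 6 + 1 + 6 + 4 = 17.
x: (6·266 + 1·400 + 6·328 + 4·24) / 17 = 4060 / 17 ≈ 238.82
y: (6·796 + 1·642 + 6·684 + 4·1049) / 17 = 13718 / 17 ≈ 806.94

(239, 807)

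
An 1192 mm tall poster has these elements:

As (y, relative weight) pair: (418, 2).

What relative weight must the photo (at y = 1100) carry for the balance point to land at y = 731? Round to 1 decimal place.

The single fixed element contributes weight 2, moment 2·418 = 836.
For the centroid to hit 731: (836 + w·1100) / (2 + w) = 731.
Solving: w = (731·2 − 836) / (1100 − 731) = 626 / 369 ≈ 1.70.

w ≈ 1.7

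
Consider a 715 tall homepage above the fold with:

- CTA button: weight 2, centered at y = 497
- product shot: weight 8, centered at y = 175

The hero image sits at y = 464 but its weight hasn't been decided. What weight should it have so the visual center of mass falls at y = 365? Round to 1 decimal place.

w ≈ 12.7

Existing Σw = 10 (2 + 8); existing moment 2·497 + 8·175 = 2394.
Set Σw·y/Σw = 365: (2394 + 464w) = 365·(10 + w).
So w = (365·10 − 2394)/(464 − 365) = 1256/99 ≈ 12.69.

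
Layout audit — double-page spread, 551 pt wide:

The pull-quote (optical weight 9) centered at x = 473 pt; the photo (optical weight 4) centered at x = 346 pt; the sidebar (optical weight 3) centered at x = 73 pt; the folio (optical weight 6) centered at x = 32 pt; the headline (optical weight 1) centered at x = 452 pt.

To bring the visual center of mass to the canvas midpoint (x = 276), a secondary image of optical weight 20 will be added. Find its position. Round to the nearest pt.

x ≈ 268

New total weight: (9 + 4 + 3 + 6 + 1) + 20 = 43.
x: target moment 43×276 = 11868; current 9·473 + 4·346 + 3·73 + 6·32 + 1·452 = 6504; the secondary image supplies 5364, so x = 5364/20 ≈ 268.20.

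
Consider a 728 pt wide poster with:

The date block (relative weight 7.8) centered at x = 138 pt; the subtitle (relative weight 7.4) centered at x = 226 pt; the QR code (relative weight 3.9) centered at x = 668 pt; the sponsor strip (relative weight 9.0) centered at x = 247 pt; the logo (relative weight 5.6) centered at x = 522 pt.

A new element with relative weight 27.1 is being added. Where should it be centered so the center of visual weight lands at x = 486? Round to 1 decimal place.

With the new element, Σw becomes 7.8 + 7.4 + 3.9 + 9.0 + 5.6 + 27.1 = 60.8.
x: need Σw·x = 60.8·486 = 29548.8. Existing = 7.8·138 + 7.4·226 + 3.9·668 + 9.0·247 + 5.6·522 = 10500.2. Remainder 19048.6 / 27.1 ≈ 702.90.

x ≈ 702.9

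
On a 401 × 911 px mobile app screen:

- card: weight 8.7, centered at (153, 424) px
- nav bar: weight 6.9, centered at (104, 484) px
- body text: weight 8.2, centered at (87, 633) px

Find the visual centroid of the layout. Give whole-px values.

Weights sum to 8.7 + 6.9 + 8.2 = 23.8.
x-moment: 8.7·153 + 6.9·104 + 8.2·87 = 2762.1; centroid 2762.1/23.8 ≈ 116.05.
y-moment: 8.7·424 + 6.9·484 + 8.2·633 = 12219.0; centroid 12219.0/23.8 ≈ 513.40.

(116, 513)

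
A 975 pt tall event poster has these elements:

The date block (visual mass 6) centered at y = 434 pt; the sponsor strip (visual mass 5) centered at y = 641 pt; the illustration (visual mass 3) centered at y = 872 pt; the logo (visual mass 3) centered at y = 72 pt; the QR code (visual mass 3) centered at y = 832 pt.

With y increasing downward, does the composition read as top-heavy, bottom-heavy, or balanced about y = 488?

bottom-heavy

Σw = 6 + 5 + 3 + 3 + 3 = 20.
Σw·y = 6·434 + 5·641 + 3·872 + 3·72 + 3·832 = 11137, so ȳ = 11137/20 ≈ 556.85.
Since 556.9 is below (larger y than) 488, the composition reads bottom-heavy.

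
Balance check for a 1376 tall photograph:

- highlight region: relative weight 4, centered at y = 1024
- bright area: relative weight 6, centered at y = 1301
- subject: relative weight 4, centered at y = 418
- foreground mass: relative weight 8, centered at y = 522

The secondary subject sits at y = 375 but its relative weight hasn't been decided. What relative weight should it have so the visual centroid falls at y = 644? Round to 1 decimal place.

Known weights sum to 4 + 6 + 4 + 8 = 22; their moment is 4·1024 + 6·1301 + 4·418 + 8·522 = 17750.
For the centroid to hit 644: (17750 + w·375) / (22 + w) = 644.
Rearranging, w·(375 − 644) = 644·22 − 17750 = -3582, so w ≈ -3582/-269 = 13.32.

w ≈ 13.3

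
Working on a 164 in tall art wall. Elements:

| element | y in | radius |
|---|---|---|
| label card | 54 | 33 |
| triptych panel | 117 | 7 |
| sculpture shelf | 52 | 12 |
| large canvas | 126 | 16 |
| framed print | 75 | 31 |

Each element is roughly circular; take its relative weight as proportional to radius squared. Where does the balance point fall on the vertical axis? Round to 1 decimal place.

r² weights: label card 33² = 1089, triptych panel 7² = 49, sculpture shelf 12² = 144, large canvas 16² = 256, framed print 31² = 961. Total = 2499.
y-moment: 1089·54 + 49·117 + 144·52 + 256·126 + 961·75 = 176358; centroid 176358/2499 ≈ 70.57.

y ≈ 70.6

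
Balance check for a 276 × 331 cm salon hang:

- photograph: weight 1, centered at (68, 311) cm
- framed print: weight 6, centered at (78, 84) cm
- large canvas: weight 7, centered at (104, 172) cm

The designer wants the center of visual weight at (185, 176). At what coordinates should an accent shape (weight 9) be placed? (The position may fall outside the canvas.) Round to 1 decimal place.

(332.3, 225.4)

After adding the accent shape, total weight = 1 + 6 + 7 + 9 = 23.
Along x: (1264 + 9·x) / 23 = 185 (existing moment 1·68 + 6·78 + 7·104 = 1264) ⇒ x = (4255 − 1264) / 9 ≈ 332.33.
Along y: (2019 + 9·y) / 23 = 176 (existing moment 1·311 + 6·84 + 7·172 = 2019) ⇒ y = (4048 − 2019) / 9 ≈ 225.44.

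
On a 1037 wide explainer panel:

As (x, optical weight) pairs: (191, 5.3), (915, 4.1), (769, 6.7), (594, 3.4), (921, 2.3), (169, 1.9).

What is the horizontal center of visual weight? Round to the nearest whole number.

Total weight = 5.3 + 4.1 + 6.7 + 3.4 + 2.3 + 1.9 = 23.7.
Σw·x = 5.3·191 + 4.1·915 + 6.7·769 + 3.4·594 + 2.3·921 + 1.9·169 = 14375.1, so x̄ = 14375.1/23.7 ≈ 606.54.

x ≈ 607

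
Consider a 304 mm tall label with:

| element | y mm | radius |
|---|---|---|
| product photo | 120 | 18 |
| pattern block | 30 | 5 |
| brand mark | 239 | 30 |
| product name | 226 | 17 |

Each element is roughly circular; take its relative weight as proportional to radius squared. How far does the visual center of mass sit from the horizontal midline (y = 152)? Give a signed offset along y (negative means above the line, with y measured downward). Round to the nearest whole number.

Weights ∝ r²: product photo 18² = 324, pattern block 5² = 25, brand mark 30² = 900, product name 17² = 289; Σw = 1538.
y: (324·120 + 25·30 + 900·239 + 289·226) / 1538 = 320044 / 1538 ≈ 208.09
Offset from y = 152: 208.09 − 152 ≈ 56.09.

≈ 56 mm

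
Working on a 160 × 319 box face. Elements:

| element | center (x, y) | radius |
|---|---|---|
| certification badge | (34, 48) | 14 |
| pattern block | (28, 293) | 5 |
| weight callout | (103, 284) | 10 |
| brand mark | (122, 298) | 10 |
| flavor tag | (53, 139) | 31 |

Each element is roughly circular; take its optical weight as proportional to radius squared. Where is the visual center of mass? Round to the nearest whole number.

(58, 151)

r² weights: certification badge 14² = 196, pattern block 5² = 25, weight callout 10² = 100, brand mark 10² = 100, flavor tag 31² = 961. Total = 1382.
Σw·x = 196·34 + 25·28 + 100·103 + 100·122 + 961·53 = 80797, so x̄ = 80797/1382 ≈ 58.46.
Σw·y = 196·48 + 25·293 + 100·284 + 100·298 + 961·139 = 208512, so ȳ = 208512/1382 ≈ 150.88.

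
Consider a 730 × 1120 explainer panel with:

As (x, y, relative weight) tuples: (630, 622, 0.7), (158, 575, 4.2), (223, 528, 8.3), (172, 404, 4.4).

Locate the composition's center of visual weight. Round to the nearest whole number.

(211, 512)

Total weight = 0.7 + 4.2 + 8.3 + 4.4 = 17.6.
x: (0.7·630 + 4.2·158 + 8.3·223 + 4.4·172) / 17.6 = 3712.3 / 17.6 ≈ 210.93
y: (0.7·622 + 4.2·575 + 8.3·528 + 4.4·404) / 17.6 = 9010.4 / 17.6 ≈ 511.95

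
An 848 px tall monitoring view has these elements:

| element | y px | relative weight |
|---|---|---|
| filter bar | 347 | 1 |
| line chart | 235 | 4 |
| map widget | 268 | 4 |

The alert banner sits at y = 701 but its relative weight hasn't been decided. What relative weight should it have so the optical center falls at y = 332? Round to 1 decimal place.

w ≈ 1.7

Known weights sum to 1 + 4 + 4 = 9; their moment is 1·347 + 4·235 + 4·268 = 2359.
Set Σw·y/Σw = 332: (2359 + 701w) = 332·(9 + w).
So w = (332·9 − 2359)/(701 − 332) = 629/369 ≈ 1.70.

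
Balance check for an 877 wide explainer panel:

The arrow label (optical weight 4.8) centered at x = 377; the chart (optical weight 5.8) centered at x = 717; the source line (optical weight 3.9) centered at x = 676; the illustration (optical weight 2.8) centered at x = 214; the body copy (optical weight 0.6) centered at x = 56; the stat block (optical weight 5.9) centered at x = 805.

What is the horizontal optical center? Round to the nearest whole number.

Weights sum to 4.8 + 5.8 + 3.9 + 2.8 + 0.6 + 5.9 = 23.8.
x-moment: 4.8·377 + 5.8·717 + 3.9·676 + 2.8·214 + 0.6·56 + 5.9·805 = 13986.9; centroid 13986.9/23.8 ≈ 587.68.

x ≈ 588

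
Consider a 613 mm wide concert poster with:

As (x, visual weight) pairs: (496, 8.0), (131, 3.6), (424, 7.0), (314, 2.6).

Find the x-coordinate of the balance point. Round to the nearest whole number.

x ≈ 388

Σw = 8.0 + 3.6 + 7.0 + 2.6 = 21.2.
Σw·x = 8.0·496 + 3.6·131 + 7.0·424 + 2.6·314 = 8224.0, so x̄ = 8224.0/21.2 ≈ 387.92.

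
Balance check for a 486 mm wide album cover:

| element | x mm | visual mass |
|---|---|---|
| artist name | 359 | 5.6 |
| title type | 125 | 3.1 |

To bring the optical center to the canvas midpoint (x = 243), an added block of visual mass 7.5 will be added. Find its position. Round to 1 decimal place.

x ≈ 205.2

After adding the added block, total weight = 5.6 + 3.1 + 7.5 = 16.2.
x: target moment 16.2×243 = 3936.6; current 5.6·359 + 3.1·125 = 2397.9; the added block supplies 1538.7, so x = 1538.7/7.5 ≈ 205.16.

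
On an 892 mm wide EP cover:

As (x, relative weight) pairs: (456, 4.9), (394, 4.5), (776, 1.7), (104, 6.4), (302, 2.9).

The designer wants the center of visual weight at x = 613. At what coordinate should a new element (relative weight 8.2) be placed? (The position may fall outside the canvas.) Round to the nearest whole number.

After adding the new element, total weight = 4.9 + 4.5 + 1.7 + 6.4 + 2.9 + 8.2 = 28.6.
Along x: (6868.0 + 8.2·x) / 28.6 = 613 (existing moment 4.9·456 + 4.5·394 + 1.7·776 + 6.4·104 + 2.9·302 = 6868.0) ⇒ x = (17531.8 − 6868.0) / 8.2 ≈ 1300.46.

x ≈ 1300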